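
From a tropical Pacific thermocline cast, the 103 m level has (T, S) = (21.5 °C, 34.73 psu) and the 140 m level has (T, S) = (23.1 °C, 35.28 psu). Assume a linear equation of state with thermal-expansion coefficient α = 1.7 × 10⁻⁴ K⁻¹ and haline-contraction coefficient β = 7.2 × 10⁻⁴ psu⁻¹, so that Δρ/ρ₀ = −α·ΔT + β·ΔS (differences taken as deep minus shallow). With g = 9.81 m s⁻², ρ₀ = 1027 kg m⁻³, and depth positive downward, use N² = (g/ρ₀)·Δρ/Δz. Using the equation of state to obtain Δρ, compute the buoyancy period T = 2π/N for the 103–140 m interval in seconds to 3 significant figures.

ΔT = +1.6 K, ΔS = +0.55 psu (deep − shallow).
Δρ/ρ₀ = −αΔT + βΔS = -2.72 × 10⁻⁴ + 3.96 × 10⁻⁴ = 1.24 × 10⁻⁴, so Δρ ≈ 0.1273 kg m⁻³.
N² = (g/ρ₀)·Δρ/Δz = g·(Δρ/ρ₀)/Δz = 9.81 × 1.24 × 10⁻⁴ / 37 = 3.2877 × 10⁻⁵ s⁻².
N = √(3.2877 × 10⁻⁵) = 5.7338 × 10⁻³ rad s⁻¹ → T = 2π/N = 1.0958 × 10³ s ≈ 1.10 × 10³ s.

1.10 × 10³ s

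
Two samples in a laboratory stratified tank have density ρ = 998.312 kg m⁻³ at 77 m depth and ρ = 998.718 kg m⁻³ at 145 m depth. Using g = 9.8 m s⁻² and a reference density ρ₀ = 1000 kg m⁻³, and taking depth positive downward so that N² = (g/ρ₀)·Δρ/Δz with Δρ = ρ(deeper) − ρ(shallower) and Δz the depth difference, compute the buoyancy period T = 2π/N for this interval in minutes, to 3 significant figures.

13.7 min

Δρ = 998.718 − 998.312 = 0.406 kg m⁻³ over Δz = 145 − 77 = 68 m.
N² = (9.8/1000) × (0.406/68) = 5.8512 × 10⁻⁵ s⁻².
N = √(5.8512 × 10⁻⁵) = 7.6493 × 10⁻³ rad s⁻¹, so T = 2π/N = 821.41 s = 13.690 min ≈ 13.7 min.
Since Δρ > 0 the layer is stably stratified.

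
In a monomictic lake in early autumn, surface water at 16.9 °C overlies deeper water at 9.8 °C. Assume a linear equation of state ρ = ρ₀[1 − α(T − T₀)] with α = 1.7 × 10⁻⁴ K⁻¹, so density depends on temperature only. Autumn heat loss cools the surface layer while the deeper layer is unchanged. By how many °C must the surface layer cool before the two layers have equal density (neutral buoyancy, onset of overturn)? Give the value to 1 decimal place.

With temperature the only control, equal density requires T_surf′ = T_deep.
T_surf′ = 9.8 °C.
Cooling required: 16.9 − 9.8 = 7.1 °C.

7.1 °C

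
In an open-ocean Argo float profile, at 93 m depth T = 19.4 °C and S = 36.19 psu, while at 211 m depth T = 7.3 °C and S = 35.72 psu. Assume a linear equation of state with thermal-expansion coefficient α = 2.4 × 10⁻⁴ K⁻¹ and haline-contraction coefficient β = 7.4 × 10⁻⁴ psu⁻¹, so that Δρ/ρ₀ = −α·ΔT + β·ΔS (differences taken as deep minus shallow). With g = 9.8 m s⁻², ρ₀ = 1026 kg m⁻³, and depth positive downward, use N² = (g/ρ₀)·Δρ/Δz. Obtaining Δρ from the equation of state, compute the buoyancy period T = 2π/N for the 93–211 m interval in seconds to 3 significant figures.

431 s

ΔT = -12.1 K, ΔS = -0.47 psu (deep − shallow).
Δρ/ρ₀ = −αΔT + βΔS = 2.904 × 10⁻³ − 3.478 × 10⁻⁴ = 2.5562 × 10⁻³, so Δρ ≈ 2.623 kg m⁻³.
N² = (g/ρ₀)·Δρ/Δz = g·(Δρ/ρ₀)/Δz = 9.8 × 2.5562 × 10⁻³ / 118 = 2.1229 × 10⁻⁴ s⁻².
N = √(2.1229 × 10⁻⁴) = 0.014570 rad s⁻¹ → T = 2π/N = 431.24 s ≈ 431 s.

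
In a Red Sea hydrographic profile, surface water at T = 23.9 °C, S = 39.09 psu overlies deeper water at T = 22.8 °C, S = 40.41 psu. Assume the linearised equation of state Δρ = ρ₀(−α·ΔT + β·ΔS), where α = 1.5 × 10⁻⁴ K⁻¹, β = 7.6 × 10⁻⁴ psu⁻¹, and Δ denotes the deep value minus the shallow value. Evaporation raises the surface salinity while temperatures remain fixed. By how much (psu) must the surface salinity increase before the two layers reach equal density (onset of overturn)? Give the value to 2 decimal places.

Neutral buoyancy requires −α(T_deep − T_surf) + β(S_deep − S_surf′) = 0.
S_surf′ = S_deep − (α/β)·ΔT = 40.41 − (1.5 × 10⁻⁴/7.6 × 10⁻⁴)·(-1.1) = 40.6271 psu.
Increase required: 40.6271 − 39.09 = 1.5371 psu.

1.54 psu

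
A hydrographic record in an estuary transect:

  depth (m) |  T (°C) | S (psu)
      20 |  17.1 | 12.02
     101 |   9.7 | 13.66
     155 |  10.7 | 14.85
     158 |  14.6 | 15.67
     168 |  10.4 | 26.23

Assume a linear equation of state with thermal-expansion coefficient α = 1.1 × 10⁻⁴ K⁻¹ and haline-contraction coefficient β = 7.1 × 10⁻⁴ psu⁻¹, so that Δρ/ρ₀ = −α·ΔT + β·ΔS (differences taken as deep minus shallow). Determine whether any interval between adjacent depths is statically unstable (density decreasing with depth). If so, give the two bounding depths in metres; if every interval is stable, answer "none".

none

Evaluate Δρ/ρ₀ = −αΔT + βΔS across each adjacent pair:
  20–101 m: −αΔT+βΔS = −(1.1 × 10⁻⁴)(-7.4)+(7.1 × 10⁻⁴)(+1.64) = 2.0 × 10⁻³ → stable
  101–155 m: −αΔT+βΔS = −(1.1 × 10⁻⁴)(+1.0)+(7.1 × 10⁻⁴)(+1.19) = 7.3 × 10⁻⁴ → stable
  155–158 m: −αΔT+βΔS = −(1.1 × 10⁻⁴)(+3.9)+(7.1 × 10⁻⁴)(+0.82) = 1.5 × 10⁻⁴ → stable
  158–168 m: −αΔT+βΔS = −(1.1 × 10⁻⁴)(-4.2)+(7.1 × 10⁻⁴)(+10.56) = 8.0 × 10⁻³ → stable
Every interval has Δρ > 0: the column is stably stratified throughout.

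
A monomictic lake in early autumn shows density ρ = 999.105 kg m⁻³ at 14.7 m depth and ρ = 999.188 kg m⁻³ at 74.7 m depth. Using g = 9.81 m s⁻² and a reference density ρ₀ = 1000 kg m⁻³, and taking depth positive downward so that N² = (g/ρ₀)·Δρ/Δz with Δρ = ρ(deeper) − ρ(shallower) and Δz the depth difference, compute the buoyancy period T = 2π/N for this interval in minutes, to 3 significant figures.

28.4 min

Δρ = 999.188 − 999.105 = 0.083 kg m⁻³ over Δz = 74.7 − 14.7 = 60 m.
N² = (9.81/1000) × (0.083/60) = 1.3571 × 10⁻⁵ s⁻².
N = √(1.3571 × 10⁻⁵) = 3.6839 × 10⁻³ rad s⁻¹, so T = 2π/N = 1.7056 × 10³ s = 28.427 min ≈ 28.4 min.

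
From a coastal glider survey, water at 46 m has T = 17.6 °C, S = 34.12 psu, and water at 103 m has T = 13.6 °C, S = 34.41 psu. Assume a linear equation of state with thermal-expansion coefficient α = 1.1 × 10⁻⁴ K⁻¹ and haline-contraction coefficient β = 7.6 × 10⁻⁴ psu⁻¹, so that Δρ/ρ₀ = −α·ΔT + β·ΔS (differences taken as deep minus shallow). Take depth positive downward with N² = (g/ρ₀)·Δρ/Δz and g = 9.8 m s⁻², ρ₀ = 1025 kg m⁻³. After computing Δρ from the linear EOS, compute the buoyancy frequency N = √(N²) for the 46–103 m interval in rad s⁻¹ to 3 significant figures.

ΔT = -4.0 K, ΔS = +0.29 psu (deep − shallow).
Δρ/ρ₀ = −αΔT + βΔS = 4.40 × 10⁻⁴ + 2.204 × 10⁻⁴ = 6.604 × 10⁻⁴, so Δρ ≈ 0.6769 kg m⁻³.
N² = (g/ρ₀)·Δρ/Δz = g·(Δρ/ρ₀)/Δz = 9.8 × 6.604 × 10⁻⁴ / 57 = 1.1354 × 10⁻⁴ s⁻².
N = √(1.1354 × 10⁻⁴) = 0.010656 rad s⁻¹ ≈ 0.0107 rad s⁻¹.

0.0107 rad s⁻¹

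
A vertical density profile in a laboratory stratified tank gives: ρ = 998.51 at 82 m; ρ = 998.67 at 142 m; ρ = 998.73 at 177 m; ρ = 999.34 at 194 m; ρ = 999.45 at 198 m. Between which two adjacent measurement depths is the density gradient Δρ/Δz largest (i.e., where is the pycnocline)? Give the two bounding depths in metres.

177–194 m

Compute the density gradient over each adjacent pair:
  82–142 m: Δρ/Δz = 0.16/60 = 2.7 × 10⁻³ kg m⁻⁴
  142–177 m: Δρ/Δz = 0.06/35 = 1.7 × 10⁻³ kg m⁻⁴
  177–194 m: Δρ/Δz = 0.61/17 = 0.036 kg m⁻⁴
  194–198 m: Δρ/Δz = 0.11/4 = 0.028 kg m⁻⁴
The largest gradient is in the 177–194 m interval — the pycnocline.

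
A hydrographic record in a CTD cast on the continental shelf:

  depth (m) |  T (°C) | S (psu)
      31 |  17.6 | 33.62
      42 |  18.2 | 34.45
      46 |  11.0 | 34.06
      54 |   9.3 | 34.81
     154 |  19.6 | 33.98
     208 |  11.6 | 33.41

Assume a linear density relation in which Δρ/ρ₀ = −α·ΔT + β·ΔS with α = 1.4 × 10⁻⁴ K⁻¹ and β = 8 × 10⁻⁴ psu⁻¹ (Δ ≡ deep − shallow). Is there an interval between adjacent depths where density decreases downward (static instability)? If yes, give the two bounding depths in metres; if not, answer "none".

54–154 m

Evaluate Δρ/ρ₀ = −αΔT + βΔS across each adjacent pair:
  31–42 m: −αΔT+βΔS = −(1.4 × 10⁻⁴)(+0.6)+(8 × 10⁻⁴)(+0.83) = 5.8 × 10⁻⁴ → stable
  42–46 m: −αΔT+βΔS = −(1.4 × 10⁻⁴)(-7.2)+(8 × 10⁻⁴)(-0.39) = 7.0 × 10⁻⁴ → stable
  46–54 m: −αΔT+βΔS = −(1.4 × 10⁻⁴)(-1.7)+(8 × 10⁻⁴)(+0.75) = 8.4 × 10⁻⁴ → stable
  54–154 m: −αΔT+βΔS = −(1.4 × 10⁻⁴)(+10.3)+(8 × 10⁻⁴)(-0.83) = -2.1 × 10⁻³ → UNSTABLE
  154–208 m: −αΔT+βΔS = −(1.4 × 10⁻⁴)(-8.0)+(8 × 10⁻⁴)(-0.57) = 6.6 × 10⁻⁴ → stable
The 54–154 m interval has Δρ < 0: lighter water underlies denser water.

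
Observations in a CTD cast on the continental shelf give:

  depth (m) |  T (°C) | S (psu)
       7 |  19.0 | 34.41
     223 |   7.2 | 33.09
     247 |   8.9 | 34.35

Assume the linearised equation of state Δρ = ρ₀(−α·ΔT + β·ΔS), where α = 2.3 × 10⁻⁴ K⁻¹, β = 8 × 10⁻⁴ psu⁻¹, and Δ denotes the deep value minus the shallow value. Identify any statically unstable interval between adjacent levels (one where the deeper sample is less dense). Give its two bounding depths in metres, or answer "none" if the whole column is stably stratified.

Evaluate Δρ/ρ₀ = −αΔT + βΔS across each adjacent pair:
  7–223 m: −αΔT+βΔS = −(2.3 × 10⁻⁴)(-11.8)+(8 × 10⁻⁴)(-1.32) = 1.7 × 10⁻³ → stable
  223–247 m: −αΔT+βΔS = −(2.3 × 10⁻⁴)(+1.7)+(8 × 10⁻⁴)(+1.26) = 6.2 × 10⁻⁴ → stable
Every interval has Δρ > 0: the column is stably stratified throughout.

none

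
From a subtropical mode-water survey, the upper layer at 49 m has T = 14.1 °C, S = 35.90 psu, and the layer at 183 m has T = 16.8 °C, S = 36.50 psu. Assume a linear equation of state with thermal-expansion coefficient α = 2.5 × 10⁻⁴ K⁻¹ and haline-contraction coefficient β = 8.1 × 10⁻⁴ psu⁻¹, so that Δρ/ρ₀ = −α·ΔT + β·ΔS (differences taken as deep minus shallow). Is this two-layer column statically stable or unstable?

unstable

ΔT = 16.8 − 14.1 = +2.7 K and ΔS = 36.50 − 35.90 = +0.60 psu (deep − shallow).
−αΔT = -6.75 × 10⁻⁴; βΔS = 4.86 × 10⁻⁴; sum Δρ/ρ₀ = -1.89 × 10⁻⁴.
Δρ/ρ₀ < 0, so Δρ < 0: deeper water is lighter → statically unstable; the column would overturn.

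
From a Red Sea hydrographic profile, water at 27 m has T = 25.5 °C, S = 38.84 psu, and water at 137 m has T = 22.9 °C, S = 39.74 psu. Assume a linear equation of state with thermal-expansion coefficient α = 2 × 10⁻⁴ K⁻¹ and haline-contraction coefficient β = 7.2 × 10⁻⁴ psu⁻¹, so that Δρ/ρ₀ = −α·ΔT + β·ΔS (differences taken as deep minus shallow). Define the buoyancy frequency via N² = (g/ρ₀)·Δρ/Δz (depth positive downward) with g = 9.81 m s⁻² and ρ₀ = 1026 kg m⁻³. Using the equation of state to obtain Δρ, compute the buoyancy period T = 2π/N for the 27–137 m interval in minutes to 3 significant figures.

ΔT = -2.6 K, ΔS = +0.90 psu (deep − shallow).
Δρ/ρ₀ = −αΔT + βΔS = 5.20 × 10⁻⁴ + 6.48 × 10⁻⁴ = 1.168 × 10⁻³, so Δρ ≈ 1.198 kg m⁻³.
N² = (g/ρ₀)·Δρ/Δz = g·(Δρ/ρ₀)/Δz = 9.81 × 1.168 × 10⁻³ / 110 = 1.0416 × 10⁻⁴ s⁻².
N = √(1.0416 × 10⁻⁴) = 0.010206 rad s⁻¹ → T = 2π/N = 615.64 s = 10.261 min ≈ 10.3 min.

10.3 min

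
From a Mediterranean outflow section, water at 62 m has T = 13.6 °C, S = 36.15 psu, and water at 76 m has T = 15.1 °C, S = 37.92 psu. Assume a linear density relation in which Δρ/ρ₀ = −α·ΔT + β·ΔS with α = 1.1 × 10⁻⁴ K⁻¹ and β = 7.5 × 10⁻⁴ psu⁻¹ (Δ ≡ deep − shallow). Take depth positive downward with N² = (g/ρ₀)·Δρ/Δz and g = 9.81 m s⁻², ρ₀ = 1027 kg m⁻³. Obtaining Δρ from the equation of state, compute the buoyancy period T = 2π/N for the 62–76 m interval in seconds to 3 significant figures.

220 s

ΔT = +1.5 K, ΔS = +1.77 psu (deep − shallow).
Δρ/ρ₀ = −αΔT + βΔS = -1.65 × 10⁻⁴ + 1.3275 × 10⁻³ = 1.1625 × 10⁻³, so Δρ ≈ 1.194 kg m⁻³.
N² = (g/ρ₀)·Δρ/Δz = g·(Δρ/ρ₀)/Δz = 9.81 × 1.1625 × 10⁻³ / 14 = 8.1458 × 10⁻⁴ s⁻².
N = √(8.1458 × 10⁻⁴) = 0.028541 rad s⁻¹ → T = 2π/N = 220.15 s ≈ 220 s.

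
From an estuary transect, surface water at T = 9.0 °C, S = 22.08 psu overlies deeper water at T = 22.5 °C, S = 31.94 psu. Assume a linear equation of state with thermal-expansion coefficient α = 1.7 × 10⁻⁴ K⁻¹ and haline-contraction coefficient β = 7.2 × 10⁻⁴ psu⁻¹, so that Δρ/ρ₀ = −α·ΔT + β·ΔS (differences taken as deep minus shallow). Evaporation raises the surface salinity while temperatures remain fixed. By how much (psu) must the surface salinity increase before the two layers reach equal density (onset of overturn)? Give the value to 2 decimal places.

6.67 psu

Neutral buoyancy requires −α(T_deep − T_surf) + β(S_deep − S_surf′) = 0.
S_surf′ = S_deep − (α/β)·ΔT = 31.94 − (1.7 × 10⁻⁴/7.2 × 10⁻⁴)·(+13.5) = 28.7525 psu.
Increase required: 28.7525 − 22.08 = 6.6725 psu.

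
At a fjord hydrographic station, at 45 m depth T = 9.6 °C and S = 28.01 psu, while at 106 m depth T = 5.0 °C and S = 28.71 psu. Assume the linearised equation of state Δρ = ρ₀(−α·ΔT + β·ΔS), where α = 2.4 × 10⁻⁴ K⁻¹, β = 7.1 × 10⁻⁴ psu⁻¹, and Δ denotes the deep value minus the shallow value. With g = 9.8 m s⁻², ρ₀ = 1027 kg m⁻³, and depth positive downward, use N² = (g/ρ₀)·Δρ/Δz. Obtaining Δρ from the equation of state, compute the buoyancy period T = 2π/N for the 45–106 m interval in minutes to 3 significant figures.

6.53 min

ΔT = -4.6 K, ΔS = +0.70 psu (deep − shallow).
Δρ/ρ₀ = −αΔT + βΔS = 1.104 × 10⁻³ + 4.97 × 10⁻⁴ = 1.601 × 10⁻³, so Δρ ≈ 1.644 kg m⁻³.
N² = (g/ρ₀)·Δρ/Δz = g·(Δρ/ρ₀)/Δz = 9.8 × 1.601 × 10⁻³ / 61 = 2.5721 × 10⁻⁴ s⁻².
N = √(2.5721 × 10⁻⁴) = 0.016038 rad s⁻¹ → T = 2π/N = 391.77 s = 6.5295 min ≈ 6.53 min.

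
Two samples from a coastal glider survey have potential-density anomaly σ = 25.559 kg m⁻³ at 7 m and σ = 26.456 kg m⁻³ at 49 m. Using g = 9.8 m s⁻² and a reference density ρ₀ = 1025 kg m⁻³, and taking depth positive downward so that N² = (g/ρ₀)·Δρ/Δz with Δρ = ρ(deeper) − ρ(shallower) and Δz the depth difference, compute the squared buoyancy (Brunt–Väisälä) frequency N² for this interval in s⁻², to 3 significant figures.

2.04 × 10⁻⁴ s⁻²

Δρ = 1026.456 − 1025.559 = 0.897 kg m⁻³ over Δz = 49 − 7 = 42 m.
N² = (9.8/1025) × (0.897/42) = 2.0420 × 10⁻⁴ s⁻² ≈ 2.04 × 10⁻⁴ s⁻².
Since Δρ > 0 the layer is stably stratified.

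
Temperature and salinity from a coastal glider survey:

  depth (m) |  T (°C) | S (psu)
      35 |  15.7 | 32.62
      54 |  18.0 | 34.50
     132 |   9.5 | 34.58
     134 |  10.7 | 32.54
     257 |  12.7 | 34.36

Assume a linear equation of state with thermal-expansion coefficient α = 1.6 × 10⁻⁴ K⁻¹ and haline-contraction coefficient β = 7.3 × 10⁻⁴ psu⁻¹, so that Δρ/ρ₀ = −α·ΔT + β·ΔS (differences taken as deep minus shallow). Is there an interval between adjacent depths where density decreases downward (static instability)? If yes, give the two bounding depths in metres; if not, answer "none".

Evaluate Δρ/ρ₀ = −αΔT + βΔS across each adjacent pair:
  35–54 m: −αΔT+βΔS = −(1.6 × 10⁻⁴)(+2.3)+(7.3 × 10⁻⁴)(+1.88) = 1.0 × 10⁻³ → stable
  54–132 m: −αΔT+βΔS = −(1.6 × 10⁻⁴)(-8.5)+(7.3 × 10⁻⁴)(+0.08) = 1.4 × 10⁻³ → stable
  132–134 m: −αΔT+βΔS = −(1.6 × 10⁻⁴)(+1.2)+(7.3 × 10⁻⁴)(-2.04) = -1.7 × 10⁻³ → UNSTABLE
  134–257 m: −αΔT+βΔS = −(1.6 × 10⁻⁴)(+2.0)+(7.3 × 10⁻⁴)(+1.82) = 1.0 × 10⁻³ → stable
The 132–134 m interval has Δρ < 0: lighter water underlies denser water.

132–134 m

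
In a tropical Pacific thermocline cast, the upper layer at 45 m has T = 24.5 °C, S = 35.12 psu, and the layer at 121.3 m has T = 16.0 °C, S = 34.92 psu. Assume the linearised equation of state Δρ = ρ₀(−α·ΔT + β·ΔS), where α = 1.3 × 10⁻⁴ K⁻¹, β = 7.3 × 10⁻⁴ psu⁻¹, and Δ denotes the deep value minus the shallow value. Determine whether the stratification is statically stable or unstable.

ΔT = 16.0 − 24.5 = -8.5 K and ΔS = 34.92 − 35.12 = -0.20 psu (deep − shallow).
−αΔT = 1.105 × 10⁻³; βΔS = -1.46 × 10⁻⁴; sum Δρ/ρ₀ = 9.59 × 10⁻⁴.
Δρ/ρ₀ > 0, so Δρ > 0: deeper water is denser → statically stable.

stable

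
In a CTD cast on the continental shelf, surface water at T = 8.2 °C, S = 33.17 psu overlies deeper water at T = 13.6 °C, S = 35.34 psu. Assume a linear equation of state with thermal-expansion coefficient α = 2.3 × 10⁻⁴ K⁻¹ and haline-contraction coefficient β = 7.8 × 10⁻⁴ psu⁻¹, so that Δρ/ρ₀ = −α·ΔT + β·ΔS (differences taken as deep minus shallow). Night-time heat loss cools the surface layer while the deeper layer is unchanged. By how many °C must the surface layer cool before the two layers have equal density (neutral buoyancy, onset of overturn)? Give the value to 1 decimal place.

2.0 °C

Neutral buoyancy requires Δρ = 0, i.e. −α(T_deep − T_surf′) + β(S_deep − S_surf) = 0.
T_surf′ = T_deep − (β/α)·ΔS = 13.6 − (7.8 × 10⁻⁴/2.3 × 10⁻⁴)·(+2.17) = 6.241 °C.
Cooling required: 8.2 − (6.241) = 1.959 °C.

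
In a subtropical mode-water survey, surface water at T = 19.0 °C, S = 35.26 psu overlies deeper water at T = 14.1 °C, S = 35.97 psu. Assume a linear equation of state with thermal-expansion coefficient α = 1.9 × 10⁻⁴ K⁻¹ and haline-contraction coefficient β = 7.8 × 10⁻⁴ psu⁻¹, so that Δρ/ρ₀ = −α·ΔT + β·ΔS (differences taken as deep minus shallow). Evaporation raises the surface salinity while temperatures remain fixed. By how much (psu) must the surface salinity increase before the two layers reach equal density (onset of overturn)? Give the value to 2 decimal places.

Neutral buoyancy requires −α(T_deep − T_surf) + β(S_deep − S_surf′) = 0.
S_surf′ = S_deep − (α/β)·ΔT = 35.97 − (1.9 × 10⁻⁴/7.8 × 10⁻⁴)·(-4.9) = 37.1636 psu.
Increase required: 37.1636 − 35.26 = 1.9036 psu.

1.90 psu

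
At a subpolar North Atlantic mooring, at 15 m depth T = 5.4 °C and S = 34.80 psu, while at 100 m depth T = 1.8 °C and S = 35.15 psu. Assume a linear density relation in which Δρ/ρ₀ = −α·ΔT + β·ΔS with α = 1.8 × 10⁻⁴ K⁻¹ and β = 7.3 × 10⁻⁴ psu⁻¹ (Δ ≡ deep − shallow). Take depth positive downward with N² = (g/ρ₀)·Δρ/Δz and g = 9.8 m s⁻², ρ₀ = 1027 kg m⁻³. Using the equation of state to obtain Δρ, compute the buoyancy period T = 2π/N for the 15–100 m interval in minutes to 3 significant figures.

10.3 min

ΔT = -3.6 K, ΔS = +0.35 psu (deep − shallow).
Δρ/ρ₀ = −αΔT + βΔS = 6.48 × 10⁻⁴ + 2.555 × 10⁻⁴ = 9.035 × 10⁻⁴, so Δρ ≈ 0.9279 kg m⁻³.
N² = (g/ρ₀)·Δρ/Δz = g·(Δρ/ρ₀)/Δz = 9.8 × 9.035 × 10⁻⁴ / 85 = 1.0417 × 10⁻⁴ s⁻².
N = √(1.0417 × 10⁻⁴) = 0.010206 rad s⁻¹ → T = 2π/N = 615.64 s = 10.261 min ≈ 10.3 min.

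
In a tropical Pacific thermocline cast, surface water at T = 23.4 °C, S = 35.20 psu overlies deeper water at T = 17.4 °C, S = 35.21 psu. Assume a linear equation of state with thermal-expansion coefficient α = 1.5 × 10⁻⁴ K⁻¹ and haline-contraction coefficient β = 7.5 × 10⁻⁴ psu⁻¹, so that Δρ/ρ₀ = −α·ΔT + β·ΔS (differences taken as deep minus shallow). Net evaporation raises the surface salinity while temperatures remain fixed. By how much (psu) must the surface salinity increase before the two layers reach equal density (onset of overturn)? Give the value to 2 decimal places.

Neutral buoyancy requires −α(T_deep − T_surf) + β(S_deep − S_surf′) = 0.
S_surf′ = S_deep − (α/β)·ΔT = 35.21 − (1.5 × 10⁻⁴/7.5 × 10⁻⁴)·(-6.0) = 36.4100 psu.
Increase required: 36.4100 − 35.20 = 1.2100 psu.

1.21 psu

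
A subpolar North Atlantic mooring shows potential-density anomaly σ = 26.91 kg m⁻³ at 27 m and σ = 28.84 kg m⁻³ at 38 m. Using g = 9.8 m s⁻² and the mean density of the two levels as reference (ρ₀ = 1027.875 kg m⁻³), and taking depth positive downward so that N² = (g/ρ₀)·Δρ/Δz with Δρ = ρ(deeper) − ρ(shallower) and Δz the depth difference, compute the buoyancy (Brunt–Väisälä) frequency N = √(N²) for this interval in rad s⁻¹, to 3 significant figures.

0.0409 rad s⁻¹

Δρ = 1028.84 − 1026.91 = 1.93 kg m⁻³ over Δz = 38 − 27 = 11 m.
N² = (9.8/1027.875) × (1.93/11) = 1.6728 × 10⁻³ s⁻².
N = √(1.6728 × 10⁻³) = 0.040900 rad s⁻¹ ≈ 0.0409 rad s⁻¹.
Since Δρ > 0 the layer is stably stratified.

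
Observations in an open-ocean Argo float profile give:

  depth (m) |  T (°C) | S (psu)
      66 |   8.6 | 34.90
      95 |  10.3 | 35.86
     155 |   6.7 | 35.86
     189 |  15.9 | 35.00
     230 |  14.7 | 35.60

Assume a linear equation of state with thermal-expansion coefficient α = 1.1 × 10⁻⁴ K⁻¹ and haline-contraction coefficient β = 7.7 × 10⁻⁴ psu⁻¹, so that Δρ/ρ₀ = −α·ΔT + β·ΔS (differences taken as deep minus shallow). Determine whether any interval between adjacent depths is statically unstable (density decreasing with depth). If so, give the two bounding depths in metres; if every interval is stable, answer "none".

155–189 m

Evaluate Δρ/ρ₀ = −αΔT + βΔS across each adjacent pair:
  66–95 m: −αΔT+βΔS = −(1.1 × 10⁻⁴)(+1.7)+(7.7 × 10⁻⁴)(+0.96) = 5.5 × 10⁻⁴ → stable
  95–155 m: −αΔT+βΔS = −(1.1 × 10⁻⁴)(-3.6)+(7.7 × 10⁻⁴)(+0.00) = 4.0 × 10⁻⁴ → stable
  155–189 m: −αΔT+βΔS = −(1.1 × 10⁻⁴)(+9.2)+(7.7 × 10⁻⁴)(-0.86) = -1.7 × 10⁻³ → UNSTABLE
  189–230 m: −αΔT+βΔS = −(1.1 × 10⁻⁴)(-1.2)+(7.7 × 10⁻⁴)(+0.60) = 5.9 × 10⁻⁴ → stable
The 155–189 m interval has Δρ < 0: lighter water underlies denser water.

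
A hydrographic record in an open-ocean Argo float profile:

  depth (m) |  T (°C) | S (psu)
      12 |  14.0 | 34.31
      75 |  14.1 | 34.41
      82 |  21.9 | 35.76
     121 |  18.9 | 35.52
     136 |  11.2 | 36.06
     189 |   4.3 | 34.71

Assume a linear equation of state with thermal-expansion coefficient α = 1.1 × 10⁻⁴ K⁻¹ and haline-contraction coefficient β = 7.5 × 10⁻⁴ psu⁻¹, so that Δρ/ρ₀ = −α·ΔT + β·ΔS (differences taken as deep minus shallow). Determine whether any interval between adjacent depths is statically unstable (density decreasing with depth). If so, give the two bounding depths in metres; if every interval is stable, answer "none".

136–189 m

Evaluate Δρ/ρ₀ = −αΔT + βΔS across each adjacent pair:
  12–75 m: −αΔT+βΔS = −(1.1 × 10⁻⁴)(+0.1)+(7.5 × 10⁻⁴)(+0.10) = 6.4 × 10⁻⁵ → stable
  75–82 m: −αΔT+βΔS = −(1.1 × 10⁻⁴)(+7.8)+(7.5 × 10⁻⁴)(+1.35) = 1.5 × 10⁻⁴ → stable
  82–121 m: −αΔT+βΔS = −(1.1 × 10⁻⁴)(-3.0)+(7.5 × 10⁻⁴)(-0.24) = 1.5 × 10⁻⁴ → stable
  121–136 m: −αΔT+βΔS = −(1.1 × 10⁻⁴)(-7.7)+(7.5 × 10⁻⁴)(+0.54) = 1.3 × 10⁻³ → stable
  136–189 m: −αΔT+βΔS = −(1.1 × 10⁻⁴)(-6.9)+(7.5 × 10⁻⁴)(-1.35) = -2.5 × 10⁻⁴ → UNSTABLE
The 136–189 m interval has Δρ < 0: lighter water underlies denser water.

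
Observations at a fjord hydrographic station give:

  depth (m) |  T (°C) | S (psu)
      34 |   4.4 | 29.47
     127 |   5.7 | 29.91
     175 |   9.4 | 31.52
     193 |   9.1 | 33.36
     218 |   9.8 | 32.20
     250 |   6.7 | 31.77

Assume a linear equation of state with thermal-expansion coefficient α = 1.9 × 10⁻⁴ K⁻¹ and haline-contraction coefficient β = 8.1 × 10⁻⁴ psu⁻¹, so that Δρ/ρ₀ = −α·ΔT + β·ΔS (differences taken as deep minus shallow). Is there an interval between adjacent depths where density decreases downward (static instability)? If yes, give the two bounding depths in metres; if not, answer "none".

193–218 m

Evaluate Δρ/ρ₀ = −αΔT + βΔS across each adjacent pair:
  34–127 m: −αΔT+βΔS = −(1.9 × 10⁻⁴)(+1.3)+(8.1 × 10⁻⁴)(+0.44) = 1.1 × 10⁻⁴ → stable
  127–175 m: −αΔT+βΔS = −(1.9 × 10⁻⁴)(+3.7)+(8.1 × 10⁻⁴)(+1.61) = 6.0 × 10⁻⁴ → stable
  175–193 m: −αΔT+βΔS = −(1.9 × 10⁻⁴)(-0.3)+(8.1 × 10⁻⁴)(+1.84) = 1.5 × 10⁻³ → stable
  193–218 m: −αΔT+βΔS = −(1.9 × 10⁻⁴)(+0.7)+(8.1 × 10⁻⁴)(-1.16) = -1.1 × 10⁻³ → UNSTABLE
  218–250 m: −αΔT+βΔS = −(1.9 × 10⁻⁴)(-3.1)+(8.1 × 10⁻⁴)(-0.43) = 2.4 × 10⁻⁴ → stable
The 193–218 m interval has Δρ < 0: lighter water underlies denser water.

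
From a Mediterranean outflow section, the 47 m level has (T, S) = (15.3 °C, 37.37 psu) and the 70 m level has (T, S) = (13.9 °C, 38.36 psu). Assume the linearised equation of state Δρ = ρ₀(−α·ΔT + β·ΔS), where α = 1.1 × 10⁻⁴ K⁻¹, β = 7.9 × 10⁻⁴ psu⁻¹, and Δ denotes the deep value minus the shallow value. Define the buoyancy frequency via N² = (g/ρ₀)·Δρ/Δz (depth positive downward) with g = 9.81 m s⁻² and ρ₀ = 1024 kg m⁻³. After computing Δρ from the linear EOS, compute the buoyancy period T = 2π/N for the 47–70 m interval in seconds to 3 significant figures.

314 s

ΔT = -1.4 K, ΔS = +0.99 psu (deep − shallow).
Δρ/ρ₀ = −αΔT + βΔS = 1.54 × 10⁻⁴ + 7.821 × 10⁻⁴ = 9.361 × 10⁻⁴, so Δρ ≈ 0.9586 kg m⁻³.
N² = (g/ρ₀)·Δρ/Δz = g·(Δρ/ρ₀)/Δz = 9.81 × 9.361 × 10⁻⁴ / 23 = 3.9927 × 10⁻⁴ s⁻².
N = √(3.9927 × 10⁻⁴) = 0.019982 rad s⁻¹ → T = 2π/N = 314.44 s ≈ 314 s.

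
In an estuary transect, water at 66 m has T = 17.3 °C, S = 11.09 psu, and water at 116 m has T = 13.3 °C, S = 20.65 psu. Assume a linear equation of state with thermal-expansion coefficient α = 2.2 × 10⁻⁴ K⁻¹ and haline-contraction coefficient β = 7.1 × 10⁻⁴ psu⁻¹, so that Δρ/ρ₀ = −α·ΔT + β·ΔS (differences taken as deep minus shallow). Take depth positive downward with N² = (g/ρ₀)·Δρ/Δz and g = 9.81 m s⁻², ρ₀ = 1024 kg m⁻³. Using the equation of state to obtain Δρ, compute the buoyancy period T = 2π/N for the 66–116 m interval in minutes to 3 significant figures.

ΔT = -4.0 K, ΔS = +9.56 psu (deep − shallow).
Δρ/ρ₀ = −αΔT + βΔS = 8.80 × 10⁻⁴ + 6.7876 × 10⁻³ = 7.6676 × 10⁻³, so Δρ ≈ 7.852 kg m⁻³.
N² = (g/ρ₀)·Δρ/Δz = g·(Δρ/ρ₀)/Δz = 9.81 × 7.6676 × 10⁻³ / 50 = 1.5044 × 10⁻³ s⁻².
N = √(1.5044 × 10⁻³) = 0.038787 rad s⁻¹ → T = 2π/N = 161.99 s = 2.6998 min ≈ 2.70 min.

2.70 min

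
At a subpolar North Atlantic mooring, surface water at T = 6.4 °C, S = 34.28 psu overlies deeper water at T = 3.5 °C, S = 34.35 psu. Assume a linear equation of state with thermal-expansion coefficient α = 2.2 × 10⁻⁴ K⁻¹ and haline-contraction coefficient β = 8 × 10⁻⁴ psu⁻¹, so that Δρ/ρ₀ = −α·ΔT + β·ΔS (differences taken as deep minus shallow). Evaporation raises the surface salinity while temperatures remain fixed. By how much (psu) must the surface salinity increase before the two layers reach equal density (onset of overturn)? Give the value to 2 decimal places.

Neutral buoyancy requires −α(T_deep − T_surf) + β(S_deep − S_surf′) = 0.
S_surf′ = S_deep − (α/β)·ΔT = 34.35 − (2.2 × 10⁻⁴/8 × 10⁻⁴)·(-2.9) = 35.1475 psu.
Increase required: 35.1475 − 34.28 = 0.8675 psu.

0.87 psu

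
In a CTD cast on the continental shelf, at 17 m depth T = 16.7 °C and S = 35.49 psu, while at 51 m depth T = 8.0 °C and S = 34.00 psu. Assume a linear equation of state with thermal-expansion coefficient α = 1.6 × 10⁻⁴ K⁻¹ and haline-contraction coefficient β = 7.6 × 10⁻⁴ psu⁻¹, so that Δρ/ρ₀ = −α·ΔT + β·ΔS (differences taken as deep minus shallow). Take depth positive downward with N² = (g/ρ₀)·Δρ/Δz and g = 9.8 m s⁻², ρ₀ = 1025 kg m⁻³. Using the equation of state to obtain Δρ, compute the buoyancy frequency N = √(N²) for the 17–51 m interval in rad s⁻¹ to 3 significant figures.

ΔT = -8.7 K, ΔS = -1.49 psu (deep − shallow).
Δρ/ρ₀ = −αΔT + βΔS = 1.392 × 10⁻³ − 1.1324 × 10⁻³ = 2.596 × 10⁻⁴, so Δρ ≈ 0.2661 kg m⁻³.
N² = (g/ρ₀)·Δρ/Δz = g·(Δρ/ρ₀)/Δz = 9.8 × 2.596 × 10⁻⁴ / 34 = 7.4826 × 10⁻⁵ s⁻².
N = √(7.4826 × 10⁻⁵) = 8.6502 × 10⁻³ rad s⁻¹ ≈ 8.65 × 10⁻³ rad s⁻¹.

8.65 × 10⁻³ rad s⁻¹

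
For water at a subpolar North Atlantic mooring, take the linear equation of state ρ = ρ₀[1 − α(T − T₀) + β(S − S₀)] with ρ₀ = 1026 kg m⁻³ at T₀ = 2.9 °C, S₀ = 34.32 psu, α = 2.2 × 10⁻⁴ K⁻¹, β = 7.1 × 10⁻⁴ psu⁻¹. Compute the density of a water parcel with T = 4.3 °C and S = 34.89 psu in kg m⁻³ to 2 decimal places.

1026.10 kg m⁻³

T − T₀ = +1.4 K, S − S₀ = +0.57 psu.
Bracket = 1 − α·(+1.4) + β·(+0.57) = 1 + (9.67 × 10⁻⁵) = 1.0000967.
ρ = 1026 × 1.0000967 = 1026.10 kg m⁻³.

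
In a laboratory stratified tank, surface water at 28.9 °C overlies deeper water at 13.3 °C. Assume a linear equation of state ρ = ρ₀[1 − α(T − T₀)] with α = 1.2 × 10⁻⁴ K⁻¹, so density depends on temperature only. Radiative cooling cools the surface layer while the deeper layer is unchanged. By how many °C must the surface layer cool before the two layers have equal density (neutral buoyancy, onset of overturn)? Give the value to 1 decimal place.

15.6 °C

With temperature the only control, equal density requires T_surf′ = T_deep.
T_surf′ = 13.3 °C.
Cooling required: 28.9 − 13.3 = 15.6 °C.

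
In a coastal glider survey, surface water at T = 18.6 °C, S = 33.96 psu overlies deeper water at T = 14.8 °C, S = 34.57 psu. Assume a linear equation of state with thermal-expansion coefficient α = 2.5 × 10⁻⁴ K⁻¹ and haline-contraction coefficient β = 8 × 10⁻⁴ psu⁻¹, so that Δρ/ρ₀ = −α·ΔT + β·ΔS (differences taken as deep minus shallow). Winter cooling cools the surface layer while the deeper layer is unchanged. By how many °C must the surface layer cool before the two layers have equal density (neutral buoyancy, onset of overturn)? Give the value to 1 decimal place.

5.8 °C

Neutral buoyancy requires Δρ = 0, i.e. −α(T_deep − T_surf′) + β(S_deep − S_surf) = 0.
T_surf′ = T_deep − (β/α)·ΔS = 14.8 − (8 × 10⁻⁴/2.5 × 10⁻⁴)·(+0.61) = 12.848 °C.
Cooling required: 18.6 − (12.848) = 5.752 °C.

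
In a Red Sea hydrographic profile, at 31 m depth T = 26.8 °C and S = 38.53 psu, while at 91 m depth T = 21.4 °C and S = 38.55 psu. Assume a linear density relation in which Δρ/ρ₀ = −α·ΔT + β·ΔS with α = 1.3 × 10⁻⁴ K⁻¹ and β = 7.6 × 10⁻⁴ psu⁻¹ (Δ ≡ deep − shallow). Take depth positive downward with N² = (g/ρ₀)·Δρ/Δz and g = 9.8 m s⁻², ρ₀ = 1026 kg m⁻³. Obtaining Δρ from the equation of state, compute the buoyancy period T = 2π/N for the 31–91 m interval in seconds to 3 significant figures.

ΔT = -5.4 K, ΔS = +0.02 psu (deep − shallow).
Δρ/ρ₀ = −αΔT + βΔS = 7.02 × 10⁻⁴ + 1.52 × 10⁻⁵ = 7.172 × 10⁻⁴, so Δρ ≈ 0.7358 kg m⁻³.
N² = (g/ρ₀)·Δρ/Δz = g·(Δρ/ρ₀)/Δz = 9.8 × 7.172 × 10⁻⁴ / 60 = 1.1714 × 10⁻⁴ s⁻².
N = √(1.1714 × 10⁻⁴) = 0.010823 rad s⁻¹ → T = 2π/N = 580.54 s ≈ 581 s.

581 s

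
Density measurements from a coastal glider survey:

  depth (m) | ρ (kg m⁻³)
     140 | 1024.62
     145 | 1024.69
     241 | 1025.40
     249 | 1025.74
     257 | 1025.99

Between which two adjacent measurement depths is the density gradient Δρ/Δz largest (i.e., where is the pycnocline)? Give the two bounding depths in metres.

Compute the density gradient over each adjacent pair:
  140–145 m: Δρ/Δz = 0.07/5 = 0.014 kg m⁻⁴
  145–241 m: Δρ/Δz = 0.71/96 = 7.4 × 10⁻³ kg m⁻⁴
  241–249 m: Δρ/Δz = 0.34/8 = 0.043 kg m⁻⁴
  249–257 m: Δρ/Δz = 0.25/8 = 0.031 kg m⁻⁴
The largest gradient is in the 241–249 m interval — the pycnocline.

241–249 m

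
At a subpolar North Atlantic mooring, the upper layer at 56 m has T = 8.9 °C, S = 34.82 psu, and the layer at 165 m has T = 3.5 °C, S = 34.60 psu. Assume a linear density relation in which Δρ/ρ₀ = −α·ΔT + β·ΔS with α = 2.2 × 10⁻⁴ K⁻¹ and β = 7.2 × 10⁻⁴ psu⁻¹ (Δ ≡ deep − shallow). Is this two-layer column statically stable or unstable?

ΔT = 3.5 − 8.9 = -5.4 K and ΔS = 34.60 − 34.82 = -0.22 psu (deep − shallow).
−αΔT = 1.188 × 10⁻³; βΔS = -1.584 × 10⁻⁴; sum Δρ/ρ₀ = 1.0296 × 10⁻³.
Δρ/ρ₀ > 0, so Δρ > 0: deeper water is denser → statically stable.

stable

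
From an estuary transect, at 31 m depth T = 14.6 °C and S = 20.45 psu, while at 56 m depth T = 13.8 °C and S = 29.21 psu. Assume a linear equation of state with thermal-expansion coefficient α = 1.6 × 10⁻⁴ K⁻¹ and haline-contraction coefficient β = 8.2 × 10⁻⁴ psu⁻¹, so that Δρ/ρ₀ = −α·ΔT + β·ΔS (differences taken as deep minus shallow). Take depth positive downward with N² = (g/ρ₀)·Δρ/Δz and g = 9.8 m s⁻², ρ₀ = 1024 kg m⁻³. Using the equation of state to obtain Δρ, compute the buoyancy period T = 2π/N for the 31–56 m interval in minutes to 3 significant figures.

ΔT = -0.8 K, ΔS = +8.76 psu (deep − shallow).
Δρ/ρ₀ = −αΔT + βΔS = 1.28 × 10⁻⁴ + 7.1832 × 10⁻³ = 7.3112 × 10⁻³, so Δρ ≈ 7.487 kg m⁻³.
N² = (g/ρ₀)·Δρ/Δz = g·(Δρ/ρ₀)/Δz = 9.8 × 7.3112 × 10⁻³ / 25 = 2.8660 × 10⁻³ s⁻².
N = √(2.8660 × 10⁻³) = 0.053535 rad s⁻¹ → T = 2π/N = 117.37 s = 1.9562 min ≈ 1.96 min.

1.96 min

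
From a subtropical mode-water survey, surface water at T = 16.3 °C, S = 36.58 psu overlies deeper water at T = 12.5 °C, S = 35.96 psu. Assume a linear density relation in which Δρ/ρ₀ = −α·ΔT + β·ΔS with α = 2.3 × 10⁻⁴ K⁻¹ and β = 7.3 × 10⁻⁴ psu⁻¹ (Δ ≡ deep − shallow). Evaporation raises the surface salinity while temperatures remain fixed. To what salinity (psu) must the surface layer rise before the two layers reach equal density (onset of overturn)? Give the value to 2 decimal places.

Neutral buoyancy requires −α(T_deep − T_surf) + β(S_deep − S_surf′) = 0.
S_surf′ = S_deep − (α/β)·ΔT = 35.96 − (2.3 × 10⁻⁴/7.3 × 10⁻⁴)·(-3.8) = 37.1573 psu.
Increase required: 37.1573 − 36.58 = 0.5773 psu.

37.16 psu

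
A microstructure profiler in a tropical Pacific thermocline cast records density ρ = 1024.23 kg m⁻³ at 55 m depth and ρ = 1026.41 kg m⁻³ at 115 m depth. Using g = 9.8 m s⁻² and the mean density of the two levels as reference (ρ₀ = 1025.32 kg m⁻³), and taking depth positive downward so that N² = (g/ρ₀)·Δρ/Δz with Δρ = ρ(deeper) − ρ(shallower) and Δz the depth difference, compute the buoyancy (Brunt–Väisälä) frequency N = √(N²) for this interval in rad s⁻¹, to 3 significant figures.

0.0186 rad s⁻¹

Δρ = 1026.41 − 1024.23 = 2.18 kg m⁻³ over Δz = 115 − 55 = 60 m.
N² = (9.8/1025.32) × (2.18/60) = 3.4727 × 10⁻⁴ s⁻².
N = √(3.4727 × 10⁻⁴) = 0.018635 rad s⁻¹ ≈ 0.0186 rad s⁻¹.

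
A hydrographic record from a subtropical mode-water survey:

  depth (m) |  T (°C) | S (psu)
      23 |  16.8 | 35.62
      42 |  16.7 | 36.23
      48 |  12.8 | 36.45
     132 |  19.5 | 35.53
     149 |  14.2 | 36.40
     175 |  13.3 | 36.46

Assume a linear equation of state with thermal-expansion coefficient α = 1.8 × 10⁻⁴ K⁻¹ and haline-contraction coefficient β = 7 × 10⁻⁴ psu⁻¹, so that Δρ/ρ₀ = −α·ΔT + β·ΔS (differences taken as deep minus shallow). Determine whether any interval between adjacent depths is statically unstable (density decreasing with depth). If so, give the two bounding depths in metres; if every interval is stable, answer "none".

48–132 m

Evaluate Δρ/ρ₀ = −αΔT + βΔS across each adjacent pair:
  23–42 m: −αΔT+βΔS = −(1.8 × 10⁻⁴)(-0.1)+(7 × 10⁻⁴)(+0.61) = 4.4 × 10⁻⁴ → stable
  42–48 m: −αΔT+βΔS = −(1.8 × 10⁻⁴)(-3.9)+(7 × 10⁻⁴)(+0.22) = 8.6 × 10⁻⁴ → stable
  48–132 m: −αΔT+βΔS = −(1.8 × 10⁻⁴)(+6.7)+(7 × 10⁻⁴)(-0.92) = -1.9 × 10⁻³ → UNSTABLE
  132–149 m: −αΔT+βΔS = −(1.8 × 10⁻⁴)(-5.3)+(7 × 10⁻⁴)(+0.87) = 1.6 × 10⁻³ → stable
  149–175 m: −αΔT+βΔS = −(1.8 × 10⁻⁴)(-0.9)+(7 × 10⁻⁴)(+0.06) = 2.0 × 10⁻⁴ → stable
The 48–132 m interval has Δρ < 0: lighter water underlies denser water.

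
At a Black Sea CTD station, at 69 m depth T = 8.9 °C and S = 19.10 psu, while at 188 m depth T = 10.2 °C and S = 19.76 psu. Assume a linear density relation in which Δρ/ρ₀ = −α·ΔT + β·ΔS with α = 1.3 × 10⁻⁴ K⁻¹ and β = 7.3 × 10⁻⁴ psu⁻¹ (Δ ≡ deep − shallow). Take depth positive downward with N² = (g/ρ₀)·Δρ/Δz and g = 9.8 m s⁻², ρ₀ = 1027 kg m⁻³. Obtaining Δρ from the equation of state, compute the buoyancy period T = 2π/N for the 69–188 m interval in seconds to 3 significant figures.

ΔT = +1.3 K, ΔS = +0.66 psu (deep − shallow).
Δρ/ρ₀ = −αΔT + βΔS = -1.69 × 10⁻⁴ + 4.818 × 10⁻⁴ = 3.128 × 10⁻⁴, so Δρ ≈ 0.3212 kg m⁻³.
N² = (g/ρ₀)·Δρ/Δz = g·(Δρ/ρ₀)/Δz = 9.8 × 3.128 × 10⁻⁴ / 119 = 2.5760 × 10⁻⁵ s⁻².
N = √(2.5760 × 10⁻⁵) = 5.0754 × 10⁻³ rad s⁻¹ → T = 2π/N = 1.2380 × 10³ s ≈ 1.24 × 10³ s.

1.24 × 10³ s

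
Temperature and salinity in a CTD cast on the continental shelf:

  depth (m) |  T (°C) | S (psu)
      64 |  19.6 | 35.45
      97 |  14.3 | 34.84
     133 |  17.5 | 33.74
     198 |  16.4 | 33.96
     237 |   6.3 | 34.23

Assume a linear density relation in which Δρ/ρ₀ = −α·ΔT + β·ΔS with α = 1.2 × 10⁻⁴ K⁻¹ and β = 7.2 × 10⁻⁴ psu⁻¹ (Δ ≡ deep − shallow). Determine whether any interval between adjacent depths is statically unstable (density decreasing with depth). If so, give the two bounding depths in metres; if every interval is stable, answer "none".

97–133 m

Evaluate Δρ/ρ₀ = −αΔT + βΔS across each adjacent pair:
  64–97 m: −αΔT+βΔS = −(1.2 × 10⁻⁴)(-5.3)+(7.2 × 10⁻⁴)(-0.61) = 2.0 × 10⁻⁴ → stable
  97–133 m: −αΔT+βΔS = −(1.2 × 10⁻⁴)(+3.2)+(7.2 × 10⁻⁴)(-1.10) = -1.2 × 10⁻³ → UNSTABLE
  133–198 m: −αΔT+βΔS = −(1.2 × 10⁻⁴)(-1.1)+(7.2 × 10⁻⁴)(+0.22) = 2.9 × 10⁻⁴ → stable
  198–237 m: −αΔT+βΔS = −(1.2 × 10⁻⁴)(-10.1)+(7.2 × 10⁻⁴)(+0.27) = 1.4 × 10⁻³ → stable
The 97–133 m interval has Δρ < 0: lighter water underlies denser water.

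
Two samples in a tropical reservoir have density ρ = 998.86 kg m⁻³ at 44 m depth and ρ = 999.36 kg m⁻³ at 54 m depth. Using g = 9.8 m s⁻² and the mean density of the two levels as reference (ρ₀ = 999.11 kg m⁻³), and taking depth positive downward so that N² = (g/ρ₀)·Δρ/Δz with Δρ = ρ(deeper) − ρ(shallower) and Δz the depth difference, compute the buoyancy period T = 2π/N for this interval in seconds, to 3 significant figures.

Δρ = 999.36 − 998.86 = 0.50 kg m⁻³ over Δz = 54 − 44 = 10 m.
N² = (9.8/999.11) × (0.50/10) = 4.9044 × 10⁻⁴ s⁻².
N = √(4.9044 × 10⁻⁴) = 0.022146 rad s⁻¹, so T = 2π/N = 283.72 s ≈ 284 s.

284 s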